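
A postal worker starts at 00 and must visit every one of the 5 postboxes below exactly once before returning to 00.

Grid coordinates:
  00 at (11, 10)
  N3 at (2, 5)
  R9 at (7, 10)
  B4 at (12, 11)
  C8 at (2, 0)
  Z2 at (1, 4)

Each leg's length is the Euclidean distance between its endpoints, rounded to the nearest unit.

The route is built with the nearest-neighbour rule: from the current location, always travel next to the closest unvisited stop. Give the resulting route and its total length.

From 00: distances to unvisited — B4=1, R9=4, N3=10, Z2=12, C8=13. Nearest is B4 (1).
From B4: distances to unvisited — R9=5, N3=12, Z2=13, C8=15. Nearest is R9 (5).
From R9: distances to unvisited — N3=7, Z2=8, C8=11. Nearest is N3 (7).
From N3: distances to unvisited — Z2=1, C8=5. Nearest is Z2 (1).
From Z2: distances to unvisited — C8=4. Nearest is C8 (4).
Return C8→00: 13.
Total = 1 + 5 + 7 + 1 + 4 + 13 = 31.

Total distance 31 via the nearest-neighbour route 00 → B4 → R9 → N3 → Z2 → C8 → 00.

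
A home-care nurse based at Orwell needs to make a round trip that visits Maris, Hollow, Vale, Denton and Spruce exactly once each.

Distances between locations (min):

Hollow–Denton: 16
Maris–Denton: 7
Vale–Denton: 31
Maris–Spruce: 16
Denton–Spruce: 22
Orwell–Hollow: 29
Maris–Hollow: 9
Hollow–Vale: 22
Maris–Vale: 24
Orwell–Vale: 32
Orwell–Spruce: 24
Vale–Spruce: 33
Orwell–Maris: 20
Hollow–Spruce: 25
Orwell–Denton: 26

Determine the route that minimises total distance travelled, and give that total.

116 min — the shortest possible round trip.

With 5 stops there are 5!/2 = 60 distinct round trips (a route and its reverse cost the same).
Orwell - Maris - Hollow - Vale - Denton - Spruce - Orwell: 20+9+22+31+22+24 = 128
Orwell - Maris - Hollow - Vale - Spruce - Denton - Orwell: 20+9+22+33+22+26 = 132
Orwell - Maris - Hollow - Denton - Vale - Spruce - Orwell: 20+9+16+31+33+24 = 133
Orwell - Maris - Hollow - Denton - Spruce - Vale - Orwell: 20+9+16+22+33+32 = 132
Orwell - Maris - Hollow - Spruce - Vale - Denton - Orwell: 20+9+25+33+31+26 = 144
Orwell - Maris - Hollow - Spruce - Denton - Vale - Orwell: 20+9+25+22+31+32 = 139
Orwell - Maris - Vale - Hollow - Denton - Spruce - Orwell: 20+24+22+16+22+24 = 128
Orwell - Maris - Vale - Hollow - Spruce - Denton - Orwell: 20+24+22+25+22+26 = 139
Orwell - Maris - Vale - Denton - Hollow - Spruce - Orwell: 20+24+31+16+25+24 = 140
Orwell - Maris - Vale - Denton - Spruce - Hollow - Orwell: 20+24+31+22+25+29 = 151
Orwell - Maris - Vale - Spruce - Hollow - Denton - Orwell: 20+24+33+25+16+26 = 144
Orwell - Maris - Vale - Spruce - Denton - Hollow - Orwell: 20+24+33+22+16+29 = 144
Orwell - Maris - Denton - Hollow - Vale - Spruce - Orwell: 20+7+16+22+33+24 = 122
Orwell - Maris - Denton - Hollow - Spruce - Vale - Orwell: 20+7+16+25+33+32 = 133
… (46 more)
Orwell - Vale - Hollow - Maris - Denton - Spruce - Orwell: 32+22+9+7+22+24 = 116  ← best
The minimum is 116.
One optimal route: Orwell → Vale → Hollow → Maris → Denton → Spruce → Orwell (or its reverse).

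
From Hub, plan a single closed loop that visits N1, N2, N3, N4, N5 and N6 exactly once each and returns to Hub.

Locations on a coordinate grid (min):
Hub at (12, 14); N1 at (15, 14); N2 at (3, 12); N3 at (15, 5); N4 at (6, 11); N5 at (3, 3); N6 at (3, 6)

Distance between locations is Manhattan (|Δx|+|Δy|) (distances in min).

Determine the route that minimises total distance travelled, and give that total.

Shortest round trip = 48 min.

Hub → N1 → N2 → N3 → N4 → N5 → N6 → Hub: 3+14+19+15+11+3+17 = 82
Hub → N1 → N2 → N3 → N4 → N6 → N5 → Hub: 3+14+19+15+8+3+20 = 82
Hub → N1 → N2 → N3 → N5 → N4 → N6 → Hub: 3+14+19+14+11+8+17 = 86
Hub → N1 → N2 → N3 → N5 → N6 → N4 → Hub: 3+14+19+14+3+8+9 = 70
Hub → N1 → N2 → N3 → N6 → N4 → N5 → Hub: 3+14+19+13+8+11+20 = 88
Hub → N1 → N2 → N3 → N6 → N5 → N4 → Hub: 3+14+19+13+3+11+9 = 72
Hub → N1 → N2 → N4 → N3 → N5 → N6 → Hub: 3+14+4+15+14+3+17 = 70
Hub → N1 → N2 → N4 → N3 → N6 → N5 → Hub: 3+14+4+15+13+3+20 = 72
… (352 more)
Hub → N1 → N3 → N5 → N6 → N2 → N4 → Hub: 3+9+14+3+6+4+9 = 48  ← best
The minimum is 48.
One optimal route: Hub → N1 → N3 → N5 → N6 → N2 → N4 → Hub (or its reverse).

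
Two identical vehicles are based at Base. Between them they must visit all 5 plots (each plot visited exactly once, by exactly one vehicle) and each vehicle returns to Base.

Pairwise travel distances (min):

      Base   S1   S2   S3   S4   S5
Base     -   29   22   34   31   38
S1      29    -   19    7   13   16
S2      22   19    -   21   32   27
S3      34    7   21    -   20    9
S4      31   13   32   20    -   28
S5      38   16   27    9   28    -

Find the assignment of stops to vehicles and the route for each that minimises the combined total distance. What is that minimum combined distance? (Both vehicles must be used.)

Minimum combined distance: 142 min.

There are 2^4 − 1 = 15 ways to divide the 5 stops into two non-empty groups. For each, the best each vehicle can do is its own shortest tour through its group:
  {S1} + {S2, S3, S4, S5}: 58 + 109 = 167
  {S2} + {S1, S3, S4, S5}: 44 + 98 = 142
  {S1, S2} + {S3, S4, S5}: 70 + 98 = 168
  {S3} + {S1, S2, S4, S5}: 68 + 109 = 177
  {S1, S3} + {S2, S4, S5}: 70 + 108 = 178
  {S2, S3} + {S1, S4, S5}: 77 + 98 = 175
  … (15 splits in total)
Best: vehicle 1 Base → S2 → Base = 44; vehicle 2 Base → S4 → S1 → S3 → S5 → Base = 98; combined 142.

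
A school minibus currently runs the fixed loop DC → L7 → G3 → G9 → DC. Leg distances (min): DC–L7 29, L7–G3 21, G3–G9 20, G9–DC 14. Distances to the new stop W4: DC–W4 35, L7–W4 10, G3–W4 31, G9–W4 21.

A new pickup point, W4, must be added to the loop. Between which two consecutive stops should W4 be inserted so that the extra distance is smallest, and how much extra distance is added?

Insertion cost between consecutive stops i–j is d(i,W4) + d(W4,j) − d(i,j):
  between DC and L7: 35 + 10 − 29 = 16
  between L7 and G3: 10 + 31 − 21 = 20
  between G3 and G9: 31 + 21 − 20 = 32
  between G9 and DC: 21 + 35 − 14 = 42
Cheapest insertion is between DC and L7, adding 16.
New total = 84 + 16 = 100.

Minimum extra distance: 16 min, inserting W4 between DC and L7.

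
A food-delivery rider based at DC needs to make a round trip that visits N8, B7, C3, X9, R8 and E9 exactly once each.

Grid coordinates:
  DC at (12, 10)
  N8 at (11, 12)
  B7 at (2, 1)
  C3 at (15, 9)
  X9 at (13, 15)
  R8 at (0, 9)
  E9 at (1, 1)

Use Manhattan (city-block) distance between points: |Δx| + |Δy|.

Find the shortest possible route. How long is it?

DC - N8 - B7 - C3 - X9 - R8 - E9 - DC: 3+20+21+8+19+9+20 = 100
DC - N8 - B7 - C3 - X9 - E9 - R8 - DC: 3+20+21+8+26+9+13 = 100
DC - N8 - B7 - C3 - R8 - X9 - E9 - DC: 3+20+21+15+19+26+20 = 124
DC - N8 - B7 - C3 - R8 - E9 - X9 - DC: 3+20+21+15+9+26+6 = 100
DC - N8 - B7 - C3 - E9 - X9 - R8 - DC: 3+20+21+22+26+19+13 = 124
DC - N8 - B7 - C3 - E9 - R8 - X9 - DC: 3+20+21+22+9+19+6 = 100
DC - N8 - B7 - X9 - C3 - R8 - E9 - DC: 3+20+25+8+15+9+20 = 100
DC - N8 - B7 - X9 - C3 - E9 - R8 - DC: 3+20+25+8+22+9+13 = 100
… (352 more)
DC - N8 - X9 - C3 - B7 - E9 - R8 - DC: 3+5+8+21+1+9+13 = 60  ← best
The minimum is 60.
One optimal route: DC → N8 → X9 → C3 → B7 → E9 → R8 → DC (or its reverse).

Shortest round trip = 60.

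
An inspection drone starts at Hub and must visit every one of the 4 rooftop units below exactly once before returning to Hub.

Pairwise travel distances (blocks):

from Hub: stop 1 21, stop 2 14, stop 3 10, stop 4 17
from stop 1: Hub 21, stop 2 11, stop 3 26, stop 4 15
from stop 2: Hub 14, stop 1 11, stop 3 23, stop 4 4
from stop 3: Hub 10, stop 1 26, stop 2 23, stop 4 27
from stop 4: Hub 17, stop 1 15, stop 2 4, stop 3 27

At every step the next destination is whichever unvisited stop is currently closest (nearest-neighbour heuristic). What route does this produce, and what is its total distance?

From Hub: distances to unvisited — stop 3=10, stop 2=14, stop 4=17, stop 1=21. Nearest is stop 3 (10).
From stop 3: distances to unvisited — stop 2=23, stop 1=26, stop 4=27. Nearest is stop 2 (23).
From stop 2: distances to unvisited — stop 4=4, stop 1=11. Nearest is stop 4 (4).
From stop 4: distances to unvisited — stop 1=15. Nearest is stop 1 (15).
Return stop 1→Hub: 21.
Total = 10 + 23 + 4 + 15 + 21 = 73.

Total distance 73 blocks via the nearest-neighbour route Hub → stop 3 → stop 2 → stop 4 → stop 1 → Hub.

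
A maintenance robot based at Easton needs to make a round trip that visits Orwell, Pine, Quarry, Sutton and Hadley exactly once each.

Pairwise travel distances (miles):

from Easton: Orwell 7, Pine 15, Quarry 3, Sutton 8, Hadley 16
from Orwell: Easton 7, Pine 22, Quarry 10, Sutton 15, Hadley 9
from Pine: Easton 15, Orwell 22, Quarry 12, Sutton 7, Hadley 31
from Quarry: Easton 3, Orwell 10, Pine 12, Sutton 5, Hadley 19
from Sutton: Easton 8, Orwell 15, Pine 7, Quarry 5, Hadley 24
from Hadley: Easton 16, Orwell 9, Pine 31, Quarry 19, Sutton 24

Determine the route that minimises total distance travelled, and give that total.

Shortest round trip = 62 miles.

There are 60 distinct closed tours to check (reversals are equivalent).
Easton-Orwell-Pine-Quarry-Sutton-Hadley-Easton: 7+22+12+5+24+16 = 86
Easton-Orwell-Pine-Quarry-Hadley-Sutton-Easton: 7+22+12+19+24+8 = 92
Easton-Orwell-Pine-Sutton-Quarry-Hadley-Easton: 7+22+7+5+19+16 = 76
Easton-Orwell-Pine-Sutton-Hadley-Quarry-Easton: 7+22+7+24+19+3 = 82
Easton-Orwell-Pine-Hadley-Quarry-Sutton-Easton: 7+22+31+19+5+8 = 92
Easton-Orwell-Pine-Hadley-Sutton-Quarry-Easton: 7+22+31+24+5+3 = 92
Easton-Orwell-Quarry-Pine-Sutton-Hadley-Easton: 7+10+12+7+24+16 = 76
Easton-Orwell-Quarry-Pine-Hadley-Sutton-Easton: 7+10+12+31+24+8 = 92
Easton-Orwell-Quarry-Sutton-Pine-Hadley-Easton: 7+10+5+7+31+16 = 76
Easton-Orwell-Quarry-Sutton-Hadley-Pine-Easton: 7+10+5+24+31+15 = 92
Easton-Orwell-Quarry-Hadley-Pine-Sutton-Easton: 7+10+19+31+7+8 = 82
Easton-Orwell-Quarry-Hadley-Sutton-Pine-Easton: 7+10+19+24+7+15 = 82
Easton-Orwell-Sutton-Pine-Quarry-Hadley-Easton: 7+15+7+12+19+16 = 76
Easton-Orwell-Sutton-Pine-Hadley-Quarry-Easton: 7+15+7+31+19+3 = 82
… (46 more)
Easton-Orwell-Hadley-Pine-Sutton-Quarry-Easton: 7+9+31+7+5+3 = 62  ← best
The minimum is 62.
One optimal route: Easton → Orwell → Hadley → Pine → Sutton → Quarry → Easton (or its reverse).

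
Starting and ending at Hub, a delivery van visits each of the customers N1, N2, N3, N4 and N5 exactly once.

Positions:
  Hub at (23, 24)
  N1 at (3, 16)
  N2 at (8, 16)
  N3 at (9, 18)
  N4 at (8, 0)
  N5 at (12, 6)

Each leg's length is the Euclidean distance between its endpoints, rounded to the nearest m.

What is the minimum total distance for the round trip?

With 5 stops there are 5!/2 = 60 distinct round trips (a route and its reverse cost the same).
Hub - N1 - N2 - N3 - N4 - N5 - Hub: 22+5+2+18+7+21 = 75
Hub - N1 - N2 - N3 - N5 - N4 - Hub: 22+5+2+12+7+28 = 76
Hub - N1 - N2 - N4 - N3 - N5 - Hub: 22+5+16+18+12+21 = 94
Hub - N1 - N2 - N4 - N5 - N3 - Hub: 22+5+16+7+12+15 = 77
Hub - N1 - N2 - N5 - N3 - N4 - Hub: 22+5+11+12+18+28 = 96
Hub - N1 - N2 - N5 - N4 - N3 - Hub: 22+5+11+7+18+15 = 78
Hub - N1 - N3 - N2 - N4 - N5 - Hub: 22+6+2+16+7+21 = 74
Hub - N1 - N3 - N2 - N5 - N4 - Hub: 22+6+2+11+7+28 = 76
Hub - N1 - N3 - N4 - N2 - N5 - Hub: 22+6+18+16+11+21 = 94
Hub - N1 - N3 - N4 - N5 - N2 - Hub: 22+6+18+7+11+17 = 81
Hub - N1 - N3 - N5 - N2 - N4 - Hub: 22+6+12+11+16+28 = 95
Hub - N1 - N3 - N5 - N4 - N2 - Hub: 22+6+12+7+16+17 = 80
Hub - N1 - N4 - N2 - N3 - N5 - Hub: 22+17+16+2+12+21 = 90
Hub - N1 - N4 - N2 - N5 - N3 - Hub: 22+17+16+11+12+15 = 93
… (46 more)
Hub - N3 - N2 - N1 - N4 - N5 - Hub: 15+2+5+17+7+21 = 67  ← best
The minimum is 67.
One optimal route: Hub → N3 → N2 → N1 → N4 → N5 → Hub (or its reverse).

67 m — the shortest possible round trip.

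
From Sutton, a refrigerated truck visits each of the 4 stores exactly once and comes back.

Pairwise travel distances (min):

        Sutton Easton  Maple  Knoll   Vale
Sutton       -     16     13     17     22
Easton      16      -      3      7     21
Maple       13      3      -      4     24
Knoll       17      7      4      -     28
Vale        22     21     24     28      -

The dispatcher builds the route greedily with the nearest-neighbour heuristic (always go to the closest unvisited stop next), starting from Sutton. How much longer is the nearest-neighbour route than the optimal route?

The nearest-neighbour route is 6 min longer than optimal.

Sutton: Maple=13, Easton=16, Knoll=17, Vale=22 ⇒ Maple
Maple: Easton=3, Knoll=4, Vale=24 ⇒ Easton
Easton: Knoll=7, Vale=21 ⇒ Knoll
Knoll: Vale=28 ⇒ Vale
NN route Sutton → Maple → Easton → Knoll → Vale → Sutton costs 73.
Optimal: Sutton → Maple → Knoll → Easton → Vale → Sutton costs 67 (by enumerating all 12 distinct tours).
Excess = 73 − 67 = 6.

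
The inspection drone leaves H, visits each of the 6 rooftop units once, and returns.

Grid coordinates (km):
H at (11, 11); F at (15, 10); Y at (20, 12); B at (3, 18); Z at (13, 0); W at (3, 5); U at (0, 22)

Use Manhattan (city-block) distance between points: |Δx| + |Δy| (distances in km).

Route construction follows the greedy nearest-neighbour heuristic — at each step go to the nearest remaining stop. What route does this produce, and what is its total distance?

H → [F:5 / Y:10 / Z:13 / W:14 / B:15 / U:22] → F (5)
F → [Y:7 / Z:12 / W:17 / B:20 / U:27] → Y (7)
Y → [Z:19 / B:23 / W:24 / U:30] → Z (19)
Z → [W:15 / B:28 / U:35] → W (15)
W → [B:13 / U:20] → B (13)
B → [U:7] → U (7)
Return U→H: 22.
Total = 5 + 7 + 19 + 15 + 13 + 7 + 22 = 88.

Total distance 88 km via the nearest-neighbour route H → F → Y → Z → W → B → U → H.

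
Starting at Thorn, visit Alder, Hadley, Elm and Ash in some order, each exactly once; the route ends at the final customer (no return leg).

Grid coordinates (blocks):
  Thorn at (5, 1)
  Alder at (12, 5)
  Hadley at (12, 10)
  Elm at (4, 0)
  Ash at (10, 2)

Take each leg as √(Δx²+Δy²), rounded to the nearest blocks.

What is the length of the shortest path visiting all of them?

Shortest open route: 16 blocks.

There are 4! = 24 possible orderings.
Thorn → Alder → Hadley → Elm → Ash: 8+5+13+6 = 32
Thorn → Alder → Hadley → Ash → Elm: 8+5+8+6 = 27
Thorn → Alder → Elm → Hadley → Ash: 8+9+13+8 = 38
Thorn → Alder → Elm → Ash → Hadley: 8+9+6+8 = 31
Thorn → Alder → Ash → Hadley → Elm: 8+4+8+13 = 33
Thorn → Alder → Ash → Elm → Hadley: 8+4+6+13 = 31
Thorn → Hadley → Alder → Elm → Ash: 11+5+9+6 = 31
Thorn → Hadley → Alder → Ash → Elm: 11+5+4+6 = 26
Thorn → Hadley → Elm → Alder → Ash: 11+13+9+4 = 37
Thorn → Hadley → Elm → Ash → Alder: 11+13+6+4 = 34
Thorn → Hadley → Ash → Alder → Elm: 11+8+4+9 = 32
Thorn → Hadley → Ash → Elm → Alder: 11+8+6+9 = 34
Thorn → Elm → Alder → Hadley → Ash: 1+9+5+8 = 23
Thorn → Elm → Alder → Ash → Hadley: 1+9+4+8 = 22
… (10 more)
Thorn → Elm → Ash → Alder → Hadley: 1+6+4+5 = 16  ← best
The minimum is 16.
One shortest path: Thorn → Elm → Ash → Alder → Hadley.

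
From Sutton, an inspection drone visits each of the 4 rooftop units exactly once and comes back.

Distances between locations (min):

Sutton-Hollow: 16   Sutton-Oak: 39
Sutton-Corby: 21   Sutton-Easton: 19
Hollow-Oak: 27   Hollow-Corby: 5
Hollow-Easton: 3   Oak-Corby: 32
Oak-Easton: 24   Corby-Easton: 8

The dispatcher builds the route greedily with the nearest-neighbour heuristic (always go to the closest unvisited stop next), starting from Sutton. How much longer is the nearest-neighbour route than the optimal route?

From Sutton: Hollow=16, Easton=19, Corby=21, Oak=39 → choose Hollow (16).
From Hollow: Easton=3, Corby=5, Oak=27 → choose Easton (3).
From Easton: Corby=8, Oak=24 → choose Corby (8).
From Corby: Oak=32 → choose Oak (32).
NN route Sutton → Hollow → Easton → Corby → Oak → Sutton costs 98.
Optimal: Sutton → Hollow → Corby → Easton → Oak → Sutton costs 92 (by enumerating all 12 distinct tours).
Excess = 98 − 92 = 6.

The nearest-neighbour route is 6 min longer than optimal.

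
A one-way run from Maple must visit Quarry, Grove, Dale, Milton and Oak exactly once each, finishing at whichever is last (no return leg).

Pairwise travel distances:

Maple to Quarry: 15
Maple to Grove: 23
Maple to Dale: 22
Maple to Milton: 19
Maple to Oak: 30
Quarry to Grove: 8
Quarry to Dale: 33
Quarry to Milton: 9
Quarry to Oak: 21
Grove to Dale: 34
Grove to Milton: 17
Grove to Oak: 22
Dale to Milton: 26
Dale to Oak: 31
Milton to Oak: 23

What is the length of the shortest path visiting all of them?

Shortest open route: 87.

There are 5! = 120 possible orderings.
Maple→Quarry→Grove→Dale→Milton→Oak: 15+8+34+26+23 = 106
Maple→Quarry→Grove→Dale→Oak→Milton: 15+8+34+31+23 = 111
Maple→Quarry→Grove→Milton→Dale→Oak: 15+8+17+26+31 = 97
Maple→Quarry→Grove→Milton→Oak→Dale: 15+8+17+23+31 = 94
Maple→Quarry→Grove→Oak→Dale→Milton: 15+8+22+31+26 = 102
Maple→Quarry→Grove→Oak→Milton→Dale: 15+8+22+23+26 = 94
Maple→Quarry→Dale→Grove→Milton→Oak: 15+33+34+17+23 = 122
Maple→Quarry→Dale→Grove→Oak→Milton: 15+33+34+22+23 = 127
Maple→Quarry→Dale→Milton→Grove→Oak: 15+33+26+17+22 = 113
Maple→Quarry→Dale→Milton→Oak→Grove: 15+33+26+23+22 = 119
Maple→Quarry→Dale→Oak→Grove→Milton: 15+33+31+22+17 = 118
Maple→Quarry→Dale→Oak→Milton→Grove: 15+33+31+23+17 = 119
Maple→Quarry→Milton→Grove→Dale→Oak: 15+9+17+34+31 = 106
Maple→Quarry→Milton→Grove→Oak→Dale: 15+9+17+22+31 = 94
… (106 more)
Maple→Dale→Milton→Quarry→Grove→Oak: 22+26+9+8+22 = 87  ← best
The minimum is 87.
One shortest path: Maple → Dale → Milton → Quarry → Grove → Oak.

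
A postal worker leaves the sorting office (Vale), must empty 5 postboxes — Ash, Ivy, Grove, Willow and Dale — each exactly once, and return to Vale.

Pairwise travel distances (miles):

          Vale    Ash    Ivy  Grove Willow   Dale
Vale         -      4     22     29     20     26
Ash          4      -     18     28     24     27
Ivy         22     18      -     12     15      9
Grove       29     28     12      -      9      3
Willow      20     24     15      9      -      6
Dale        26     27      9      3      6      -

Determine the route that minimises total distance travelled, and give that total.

With 5 stops there are 5!/2 = 60 distinct round trips (a route and its reverse cost the same).
Vale→Ash→Ivy→Grove→Willow→Dale→Vale: 4+18+12+9+6+26 = 75
Vale→Ash→Ivy→Grove→Dale→Willow→Vale: 4+18+12+3+6+20 = 63
Vale→Ash→Ivy→Willow→Grove→Dale→Vale: 4+18+15+9+3+26 = 75
Vale→Ash→Ivy→Willow→Dale→Grove→Vale: 4+18+15+6+3+29 = 75
Vale→Ash→Ivy→Dale→Grove→Willow→Vale: 4+18+9+3+9+20 = 63
Vale→Ash→Ivy→Dale→Willow→Grove→Vale: 4+18+9+6+9+29 = 75
Vale→Ash→Grove→Ivy→Willow→Dale→Vale: 4+28+12+15+6+26 = 91
Vale→Ash→Grove→Ivy→Dale→Willow→Vale: 4+28+12+9+6+20 = 79
Vale→Ash→Grove→Willow→Ivy→Dale→Vale: 4+28+9+15+9+26 = 91
Vale→Ash→Grove→Willow→Dale→Ivy→Vale: 4+28+9+6+9+22 = 78
Vale→Ash→Grove→Dale→Ivy→Willow→Vale: 4+28+3+9+15+20 = 79
Vale→Ash→Grove→Dale→Willow→Ivy→Vale: 4+28+3+6+15+22 = 78
Vale→Ash→Willow→Ivy→Grove→Dale→Vale: 4+24+15+12+3+26 = 84
Vale→Ash→Willow→Ivy→Dale→Grove→Vale: 4+24+15+9+3+29 = 84
… (46 more)
The minimum is 63.
One optimal route: Vale → Ash → Ivy → Grove → Dale → Willow → Vale (or its reverse).

Shortest round trip = 63 miles.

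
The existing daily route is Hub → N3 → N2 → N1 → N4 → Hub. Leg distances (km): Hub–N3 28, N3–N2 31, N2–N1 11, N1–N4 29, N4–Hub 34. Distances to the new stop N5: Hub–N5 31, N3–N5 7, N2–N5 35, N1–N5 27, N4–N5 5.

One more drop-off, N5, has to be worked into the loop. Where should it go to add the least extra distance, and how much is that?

Adding 2 km by placing N5 on the N4–Hub leg.

Insertion cost between consecutive stops i–j is d(i,N5) + d(N5,j) − d(i,j):
  between Hub and N3: 31 + 7 − 28 = 10
  between N3 and N2: 7 + 35 − 31 = 11
  between N2 and N1: 35 + 27 − 11 = 51
  between N1 and N4: 27 + 5 − 29 = 3
  between N4 and Hub: 5 + 31 − 34 = 2
Cheapest insertion is between N4 and Hub, adding 2.
New total = 133 + 2 = 135.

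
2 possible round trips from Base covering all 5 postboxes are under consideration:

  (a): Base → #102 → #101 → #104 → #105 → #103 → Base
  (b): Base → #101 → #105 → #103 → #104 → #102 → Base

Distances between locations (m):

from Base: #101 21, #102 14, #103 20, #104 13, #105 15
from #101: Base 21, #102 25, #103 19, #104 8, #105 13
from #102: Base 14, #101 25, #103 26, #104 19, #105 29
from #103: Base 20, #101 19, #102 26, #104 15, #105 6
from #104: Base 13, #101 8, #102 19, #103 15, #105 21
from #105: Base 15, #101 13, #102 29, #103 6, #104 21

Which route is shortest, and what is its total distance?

88 m — (b) is the shortest.

(a): 14 + 25 + 8 + 21 + 6 + 20 = 94
(b): 21 + 13 + 6 + 15 + 19 + 14 = 88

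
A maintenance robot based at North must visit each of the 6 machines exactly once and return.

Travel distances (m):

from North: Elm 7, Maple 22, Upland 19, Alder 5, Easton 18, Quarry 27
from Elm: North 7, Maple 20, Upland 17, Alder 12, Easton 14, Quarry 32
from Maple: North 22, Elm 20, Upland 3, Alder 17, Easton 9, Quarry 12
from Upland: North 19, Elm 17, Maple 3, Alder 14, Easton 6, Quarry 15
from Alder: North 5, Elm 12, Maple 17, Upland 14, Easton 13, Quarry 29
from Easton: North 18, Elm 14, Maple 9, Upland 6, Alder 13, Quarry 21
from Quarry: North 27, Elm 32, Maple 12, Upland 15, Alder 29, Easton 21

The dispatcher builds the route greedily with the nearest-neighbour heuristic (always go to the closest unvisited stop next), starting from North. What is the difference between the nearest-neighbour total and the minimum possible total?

North: Alder=5, Elm=7, Easton=18, Upland=19, Maple=22, Quarry=27 ⇒ Alder
Alder: Elm=12, Easton=13, Upland=14, Maple=17, Quarry=29 ⇒ Elm
Elm: Easton=14, Upland=17, Maple=20, Quarry=32 ⇒ Easton
Easton: Upland=6, Maple=9, Quarry=21 ⇒ Upland
Upland: Maple=3, Quarry=15 ⇒ Maple
Maple: Quarry=12 ⇒ Quarry
NN route North → Alder → Elm → Easton → Upland → Maple → Quarry → North costs 79.
Optimal: North → Elm → Easton → Maple → Quarry → Upland → Alder → North costs 76 (by enumerating all 360 distinct tours).
Excess = 79 − 76 = 3.

3 m longer than the optimal tour.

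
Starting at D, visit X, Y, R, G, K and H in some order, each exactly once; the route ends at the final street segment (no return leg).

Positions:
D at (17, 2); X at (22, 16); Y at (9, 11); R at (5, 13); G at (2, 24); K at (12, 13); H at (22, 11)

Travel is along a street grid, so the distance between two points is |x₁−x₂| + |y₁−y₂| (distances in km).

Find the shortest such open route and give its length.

There are 6! = 720 possible orderings.
D → X → Y → R → G → K → H: 19+18+6+14+21+12 = 90
D → X → Y → R → G → H → K: 19+18+6+14+33+12 = 102
D → X → Y → R → K → G → H: 19+18+6+7+21+33 = 104
D → X → Y → R → K → H → G: 19+18+6+7+12+33 = 95
D → X → Y → R → H → G → K: 19+18+6+19+33+21 = 116
D → X → Y → R → H → K → G: 19+18+6+19+12+21 = 95
D → X → Y → G → R → K → H: 19+18+20+14+7+12 = 90
D → X → Y → G → R → H → K: 19+18+20+14+19+12 = 102
… (712 more)
D → H → X → K → Y → R → G: 14+5+13+5+6+14 = 57  ← best
The minimum is 57.
One shortest path: D → H → X → K → Y → R → G.

Minimum one-way distance = 57 km.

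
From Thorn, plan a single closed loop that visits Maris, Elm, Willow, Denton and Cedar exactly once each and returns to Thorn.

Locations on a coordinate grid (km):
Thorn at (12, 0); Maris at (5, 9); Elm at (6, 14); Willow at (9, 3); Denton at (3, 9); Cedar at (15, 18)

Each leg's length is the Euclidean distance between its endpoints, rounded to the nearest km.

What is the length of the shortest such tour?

With 5 stops there are 5!/2 = 60 distinct round trips (a route and its reverse cost the same).
Thorn-Maris-Elm-Willow-Denton-Cedar-Thorn: 11+5+11+8+15+18 = 68
Thorn-Maris-Elm-Willow-Cedar-Denton-Thorn: 11+5+11+16+15+13 = 71
Thorn-Maris-Elm-Denton-Willow-Cedar-Thorn: 11+5+6+8+16+18 = 64
Thorn-Maris-Elm-Denton-Cedar-Willow-Thorn: 11+5+6+15+16+4 = 57
Thorn-Maris-Elm-Cedar-Willow-Denton-Thorn: 11+5+10+16+8+13 = 63
Thorn-Maris-Elm-Cedar-Denton-Willow-Thorn: 11+5+10+15+8+4 = 53
Thorn-Maris-Willow-Elm-Denton-Cedar-Thorn: 11+7+11+6+15+18 = 68
Thorn-Maris-Willow-Elm-Cedar-Denton-Thorn: 11+7+11+10+15+13 = 67
Thorn-Maris-Willow-Denton-Elm-Cedar-Thorn: 11+7+8+6+10+18 = 60
Thorn-Maris-Willow-Denton-Cedar-Elm-Thorn: 11+7+8+15+10+15 = 66
Thorn-Maris-Willow-Cedar-Elm-Denton-Thorn: 11+7+16+10+6+13 = 63
Thorn-Maris-Willow-Cedar-Denton-Elm-Thorn: 11+7+16+15+6+15 = 70
Thorn-Maris-Denton-Elm-Willow-Cedar-Thorn: 11+2+6+11+16+18 = 64
Thorn-Maris-Denton-Elm-Cedar-Willow-Thorn: 11+2+6+10+16+4 = 49
… (46 more)
Thorn-Willow-Maris-Denton-Elm-Cedar-Thorn: 4+7+2+6+10+18 = 47  ← best
The minimum is 47.
One optimal route: Thorn → Willow → Maris → Denton → Elm → Cedar → Thorn (or its reverse).

Shortest round trip = 47 km.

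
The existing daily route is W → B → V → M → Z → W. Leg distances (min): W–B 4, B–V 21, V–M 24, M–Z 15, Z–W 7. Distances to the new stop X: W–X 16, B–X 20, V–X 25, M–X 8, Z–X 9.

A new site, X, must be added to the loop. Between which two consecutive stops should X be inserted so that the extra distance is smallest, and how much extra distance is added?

Minimum extra distance: 2 min, inserting X between M and Z.

Insertion cost between consecutive stops i–j is d(i,X) + d(X,j) − d(i,j):
  between W and B: 16 + 20 − 4 = 32
  between B and V: 20 + 25 − 21 = 24
  between V and M: 25 + 8 − 24 = 9
  between M and Z: 8 + 9 − 15 = 2
  between Z and W: 9 + 16 − 7 = 18
Cheapest insertion is between M and Z, adding 2.
New total = 71 + 2 = 73.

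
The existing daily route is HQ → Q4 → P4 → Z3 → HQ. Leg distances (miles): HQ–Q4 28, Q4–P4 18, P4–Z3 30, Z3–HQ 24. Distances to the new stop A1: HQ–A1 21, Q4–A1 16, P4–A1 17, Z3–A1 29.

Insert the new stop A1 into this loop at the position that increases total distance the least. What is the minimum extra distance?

+9 miles — insert A1 between HQ and Q4.

Insertion cost between consecutive stops i–j is d(i,A1) + d(A1,j) − d(i,j):
  between HQ and Q4: 21 + 16 − 28 = 9
  between Q4 and P4: 16 + 17 − 18 = 15
  between P4 and Z3: 17 + 29 − 30 = 16
  between Z3 and HQ: 29 + 21 − 24 = 26
Cheapest insertion is between HQ and Q4, adding 9.
New total = 100 + 9 = 109.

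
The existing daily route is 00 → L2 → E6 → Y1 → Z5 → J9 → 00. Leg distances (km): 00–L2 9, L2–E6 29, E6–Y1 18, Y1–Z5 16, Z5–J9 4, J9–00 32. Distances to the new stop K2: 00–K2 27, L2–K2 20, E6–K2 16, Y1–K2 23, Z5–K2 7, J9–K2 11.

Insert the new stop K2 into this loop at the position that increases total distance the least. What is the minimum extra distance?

Adding 6 km by placing K2 on the J9–00 leg.

Insertion cost between consecutive stops i–j is d(i,K2) + d(K2,j) − d(i,j):
  between 00 and L2: 27 + 20 − 9 = 38
  between L2 and E6: 20 + 16 − 29 = 7
  between E6 and Y1: 16 + 23 − 18 = 21
  between Y1 and Z5: 23 + 7 − 16 = 14
  between Z5 and J9: 7 + 11 − 4 = 14
  between J9 and 00: 11 + 27 − 32 = 6
Cheapest insertion is between J9 and 00, adding 6.
New total = 108 + 6 = 114.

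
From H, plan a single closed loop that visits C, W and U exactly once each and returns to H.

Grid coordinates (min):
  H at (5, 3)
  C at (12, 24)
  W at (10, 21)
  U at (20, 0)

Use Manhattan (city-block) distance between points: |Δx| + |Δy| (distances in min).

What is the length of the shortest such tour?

Shortest round trip = 78 min.

H-C-W-U-H: 28+5+31+18 = 82
H-C-U-W-H: 28+32+31+23 = 114
H-W-C-U-H: 23+5+32+18 = 78
The minimum is 78.
One optimal route: H → W → C → U → H (or its reverse).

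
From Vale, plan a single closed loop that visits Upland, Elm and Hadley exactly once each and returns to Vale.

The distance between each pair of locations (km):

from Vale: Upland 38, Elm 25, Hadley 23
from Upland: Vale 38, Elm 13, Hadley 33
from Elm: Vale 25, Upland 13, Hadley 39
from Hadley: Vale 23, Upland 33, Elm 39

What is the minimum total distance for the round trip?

There are 3 distinct closed tours to check (reversals are equivalent).
Vale→Upland→Elm→Hadley→Vale: 38+13+39+23 = 113
Vale→Upland→Hadley→Elm→Vale: 38+33+39+25 = 135
Vale→Elm→Upland→Hadley→Vale: 25+13+33+23 = 94
The minimum is 94.
One optimal route: Vale → Elm → Upland → Hadley → Vale (or its reverse).

Shortest round trip = 94 km.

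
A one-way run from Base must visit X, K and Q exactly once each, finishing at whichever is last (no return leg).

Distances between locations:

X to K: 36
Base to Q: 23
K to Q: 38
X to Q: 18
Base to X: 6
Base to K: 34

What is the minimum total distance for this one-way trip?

Shortest open route: 62.

There are 3! = 6 possible orderings.
Base→X→K→Q: 6+36+38 = 80
Base→X→Q→K: 6+18+38 = 62
Base→K→X→Q: 34+36+18 = 88
Base→K→Q→X: 34+38+18 = 90
Base→Q→X→K: 23+18+36 = 77
Base→Q→K→X: 23+38+36 = 97
The minimum is 62.
One shortest path: Base → X → Q → K.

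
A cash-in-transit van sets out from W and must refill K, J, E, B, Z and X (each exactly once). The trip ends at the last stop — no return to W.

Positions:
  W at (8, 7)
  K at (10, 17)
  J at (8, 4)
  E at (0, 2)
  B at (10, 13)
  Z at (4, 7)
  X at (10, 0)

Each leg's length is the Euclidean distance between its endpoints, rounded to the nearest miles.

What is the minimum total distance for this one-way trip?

There are 6! = 720 possible orderings.
W - K - J - E - B - Z - X: 10+13+8+15+8+9 = 63
W - K - J - E - B - X - Z: 10+13+8+15+13+9 = 68
W - K - J - E - Z - B - X: 10+13+8+6+8+13 = 58
W - K - J - E - Z - X - B: 10+13+8+6+9+13 = 59
W - K - J - E - X - B - Z: 10+13+8+10+13+8 = 62
W - K - J - E - X - Z - B: 10+13+8+10+9+8 = 58
W - K - J - B - E - Z - X: 10+13+9+15+6+9 = 62
W - K - J - B - E - X - Z: 10+13+9+15+10+9 = 66
… (712 more)
W - J - X - E - Z - B - K: 3+4+10+6+8+4 = 35  ← best
The minimum is 35.
One shortest path: W → J → X → E → Z → B → K.

35 miles — the minimum one-way total.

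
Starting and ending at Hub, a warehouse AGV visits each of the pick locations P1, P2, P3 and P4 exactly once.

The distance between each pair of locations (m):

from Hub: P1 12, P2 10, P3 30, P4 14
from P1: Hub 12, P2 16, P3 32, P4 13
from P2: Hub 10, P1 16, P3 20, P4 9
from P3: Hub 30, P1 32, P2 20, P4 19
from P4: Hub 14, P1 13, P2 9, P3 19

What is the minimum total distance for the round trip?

There are 12 distinct closed tours to check (reversals are equivalent).
Hub→P1→P2→P3→P4→Hub: 12+16+20+19+14 = 81
Hub→P1→P2→P4→P3→Hub: 12+16+9+19+30 = 86
Hub→P1→P3→P2→P4→Hub: 12+32+20+9+14 = 87
Hub→P1→P3→P4→P2→Hub: 12+32+19+9+10 = 82
Hub→P1→P4→P2→P3→Hub: 12+13+9+20+30 = 84
Hub→P1→P4→P3→P2→Hub: 12+13+19+20+10 = 74
Hub→P2→P1→P3→P4→Hub: 10+16+32+19+14 = 91
Hub→P2→P1→P4→P3→Hub: 10+16+13+19+30 = 88
Hub→P2→P3→P1→P4→Hub: 10+20+32+13+14 = 89
Hub→P2→P4→P1→P3→Hub: 10+9+13+32+30 = 94
Hub→P3→P1→P2→P4→Hub: 30+32+16+9+14 = 101
Hub→P3→P2→P1→P4→Hub: 30+20+16+13+14 = 93
The minimum is 74.
One optimal route: Hub → P1 → P4 → P3 → P2 → Hub (or its reverse).

Minimum total distance: 74 m.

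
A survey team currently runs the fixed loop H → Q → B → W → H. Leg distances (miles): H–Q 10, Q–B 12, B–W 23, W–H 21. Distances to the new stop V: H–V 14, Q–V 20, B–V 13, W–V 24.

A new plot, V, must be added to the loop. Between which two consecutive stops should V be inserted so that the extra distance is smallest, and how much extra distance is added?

Insertion cost between consecutive stops i–j is d(i,V) + d(V,j) − d(i,j):
  between H and Q: 14 + 20 − 10 = 24
  between Q and B: 20 + 13 − 12 = 21
  between B and W: 13 + 24 − 23 = 14
  between W and H: 24 + 14 − 21 = 17
Cheapest insertion is between B and W, adding 14.
New total = 66 + 14 = 80.

+14 miles — insert V between B and W.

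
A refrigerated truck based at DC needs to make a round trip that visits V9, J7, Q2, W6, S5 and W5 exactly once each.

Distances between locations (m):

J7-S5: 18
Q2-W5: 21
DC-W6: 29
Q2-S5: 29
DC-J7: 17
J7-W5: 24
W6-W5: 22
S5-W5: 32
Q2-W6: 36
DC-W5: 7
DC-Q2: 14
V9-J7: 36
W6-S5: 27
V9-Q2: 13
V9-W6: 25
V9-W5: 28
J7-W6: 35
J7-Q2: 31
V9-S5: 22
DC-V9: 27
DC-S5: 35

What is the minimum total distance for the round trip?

Minimum total distance: 128 m.

With 6 stops there are 6!/2 = 360 distinct round trips (a route and its reverse cost the same).
DC-V9-J7-Q2-W6-S5-W5-DC: 27+36+31+36+27+32+7 = 196
DC-V9-J7-Q2-W6-W5-S5-DC: 27+36+31+36+22+32+35 = 219
DC-V9-J7-Q2-S5-W6-W5-DC: 27+36+31+29+27+22+7 = 179
DC-V9-J7-Q2-S5-W5-W6-DC: 27+36+31+29+32+22+29 = 206
DC-V9-J7-Q2-W5-W6-S5-DC: 27+36+31+21+22+27+35 = 199
DC-V9-J7-Q2-W5-S5-W6-DC: 27+36+31+21+32+27+29 = 203
DC-V9-J7-W6-Q2-S5-W5-DC: 27+36+35+36+29+32+7 = 202
DC-V9-J7-W6-Q2-W5-S5-DC: 27+36+35+36+21+32+35 = 222
… (352 more)
DC-J7-S5-W6-V9-Q2-W5-DC: 17+18+27+25+13+21+7 = 128  ← best
The minimum is 128.
One optimal route: DC → J7 → S5 → W6 → V9 → Q2 → W5 → DC (or its reverse).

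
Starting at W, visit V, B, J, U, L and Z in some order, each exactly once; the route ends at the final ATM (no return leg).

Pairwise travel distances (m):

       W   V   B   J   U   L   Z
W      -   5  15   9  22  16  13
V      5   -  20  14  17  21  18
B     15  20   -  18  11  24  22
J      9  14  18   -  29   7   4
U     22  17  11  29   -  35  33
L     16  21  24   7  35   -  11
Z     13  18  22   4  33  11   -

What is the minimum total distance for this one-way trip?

There are 6! = 720 possible orderings.
W - V - B - J - U - L - Z: 5+20+18+29+35+11 = 118
W - V - B - J - U - Z - L: 5+20+18+29+33+11 = 116
W - V - B - J - L - U - Z: 5+20+18+7+35+33 = 118
W - V - B - J - L - Z - U: 5+20+18+7+11+33 = 94
W - V - B - J - Z - U - L: 5+20+18+4+33+35 = 115
W - V - B - J - Z - L - U: 5+20+18+4+11+35 = 93
W - V - B - U - J - L - Z: 5+20+11+29+7+11 = 83
W - V - B - U - J - Z - L: 5+20+11+29+4+11 = 80
… (712 more)
W - V - U - B - J - Z - L: 5+17+11+18+4+11 = 66  ← best
The minimum is 66.
One shortest path: W → V → U → B → J → Z → L.

Minimum one-way distance = 66 m.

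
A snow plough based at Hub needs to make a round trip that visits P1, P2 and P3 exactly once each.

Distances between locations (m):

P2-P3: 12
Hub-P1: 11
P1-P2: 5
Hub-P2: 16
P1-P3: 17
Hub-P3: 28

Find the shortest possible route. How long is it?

Minimum total distance: 56 m.

With 3 stops there are 3!/2 = 3 distinct round trips (a route and its reverse cost the same).
Hub - P1 - P2 - P3 - Hub: 11+5+12+28 = 56
Hub - P1 - P3 - P2 - Hub: 11+17+12+16 = 56
Hub - P2 - P1 - P3 - Hub: 16+5+17+28 = 66
The minimum is 56.
One optimal route: Hub → P1 → P2 → P3 → Hub (or its reverse).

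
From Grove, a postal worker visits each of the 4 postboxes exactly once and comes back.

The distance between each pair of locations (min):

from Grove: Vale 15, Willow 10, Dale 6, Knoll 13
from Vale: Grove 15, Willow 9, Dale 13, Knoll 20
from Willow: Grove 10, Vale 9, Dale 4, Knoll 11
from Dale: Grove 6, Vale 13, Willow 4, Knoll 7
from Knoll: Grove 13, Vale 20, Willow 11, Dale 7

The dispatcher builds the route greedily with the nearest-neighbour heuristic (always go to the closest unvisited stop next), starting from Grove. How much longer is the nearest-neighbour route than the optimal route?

Grove: Dale=6, Willow=10, Knoll=13, Vale=15 ⇒ Dale
Dale: Willow=4, Knoll=7, Vale=13 ⇒ Willow
Willow: Vale=9, Knoll=11 ⇒ Vale
Vale: Knoll=20 ⇒ Knoll
NN route Grove → Dale → Willow → Vale → Knoll → Grove costs 52.
Optimal: Grove → Vale → Willow → Dale → Knoll → Grove costs 48 (by enumerating all 12 distinct tours).
Excess = 52 − 48 = 4.

The nearest-neighbour route is 4 min longer than optimal.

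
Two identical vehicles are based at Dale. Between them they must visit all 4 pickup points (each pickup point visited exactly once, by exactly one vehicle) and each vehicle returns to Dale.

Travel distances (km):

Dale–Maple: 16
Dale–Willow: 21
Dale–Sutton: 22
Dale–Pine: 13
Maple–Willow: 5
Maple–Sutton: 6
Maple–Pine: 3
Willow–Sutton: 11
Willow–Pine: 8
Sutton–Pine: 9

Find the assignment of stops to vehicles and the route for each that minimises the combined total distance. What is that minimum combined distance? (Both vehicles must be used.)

Minimum combined distance: 80 km.

Check every non-empty split of the stops between the two vehicles; for each half take its own optimal tour:
  {Maple} + {Willow, Sutton, Pine}: 32 + 54 = 86
  {Willow} + {Maple, Sutton, Pine}: 42 + 44 = 86
  {Maple, Willow} + {Sutton, Pine}: 42 + 44 = 86
  {Sutton} + {Maple, Willow, Pine}: 44 + 42 = 86
  {Maple, Sutton} + {Willow, Pine}: 44 + 42 = 86
  {Willow, Sutton} + {Maple, Pine}: 54 + 32 = 86
  … (7 splits in total)
  {Maple, Willow, Sutton} + {Pine}: 54 + 26 = 80  ← best
Best: vehicle 1 Dale → Maple → Willow → Sutton → Dale = 54; vehicle 2 Dale → Pine → Dale = 26; combined 80.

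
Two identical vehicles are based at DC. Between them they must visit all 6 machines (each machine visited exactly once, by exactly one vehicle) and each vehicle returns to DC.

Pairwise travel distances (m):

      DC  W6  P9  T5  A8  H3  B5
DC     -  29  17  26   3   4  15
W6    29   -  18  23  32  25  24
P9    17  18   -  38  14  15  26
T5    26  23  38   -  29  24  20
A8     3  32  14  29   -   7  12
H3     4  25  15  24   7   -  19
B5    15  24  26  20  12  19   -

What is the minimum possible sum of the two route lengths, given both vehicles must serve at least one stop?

There are 2^5 − 1 = 31 ways to divide the 6 stops into two non-empty groups. For each, the best each vehicle can do is its own shortest tour through its group:
  {W6} + {P9, T5, A8, H3, B5}: 58 + 91 = 149
  {P9} + {W6, T5, A8, H3, B5}: 34 + 87 = 121
  {W6, P9} + {T5, A8, H3, B5}: 64 + 63 = 127
  {T5} + {W6, P9, A8, H3, B5}: 52 + 76 = 128
  {W6, T5} + {P9, A8, H3, B5}: 78 + 60 = 138
  {P9, T5} + {W6, A8, H3, B5}: 81 + 68 = 149
  … (31 splits in total)
  {A8} + {W6, P9, T5, H3, B5}: 6 + 95 = 101  ← best
Best: vehicle 1 DC → A8 → DC = 6; vehicle 2 DC → H3 → P9 → W6 → T5 → B5 → DC = 95; combined 101.

101 m — the smallest possible combined total.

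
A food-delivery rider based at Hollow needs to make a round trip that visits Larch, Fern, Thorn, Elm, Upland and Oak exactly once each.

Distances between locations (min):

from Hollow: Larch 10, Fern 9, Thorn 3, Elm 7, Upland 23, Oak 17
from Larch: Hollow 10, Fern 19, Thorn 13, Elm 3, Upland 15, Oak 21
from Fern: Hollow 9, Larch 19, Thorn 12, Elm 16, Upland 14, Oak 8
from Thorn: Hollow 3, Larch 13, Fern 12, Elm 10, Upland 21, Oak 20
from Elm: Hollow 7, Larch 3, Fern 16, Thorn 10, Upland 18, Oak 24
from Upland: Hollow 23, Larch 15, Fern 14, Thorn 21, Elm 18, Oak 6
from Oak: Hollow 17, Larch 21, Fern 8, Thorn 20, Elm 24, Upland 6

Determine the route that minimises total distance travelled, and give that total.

Hollow→Larch→Fern→Thorn→Elm→Upland→Oak→Hollow: 10+19+12+10+18+6+17 = 92
Hollow→Larch→Fern→Thorn→Elm→Oak→Upland→Hollow: 10+19+12+10+24+6+23 = 104
Hollow→Larch→Fern→Thorn→Upland→Elm→Oak→Hollow: 10+19+12+21+18+24+17 = 121
Hollow→Larch→Fern→Thorn→Upland→Oak→Elm→Hollow: 10+19+12+21+6+24+7 = 99
Hollow→Larch→Fern→Thorn→Oak→Elm→Upland→Hollow: 10+19+12+20+24+18+23 = 126
Hollow→Larch→Fern→Thorn→Oak→Upland→Elm→Hollow: 10+19+12+20+6+18+7 = 92
Hollow→Larch→Fern→Elm→Thorn→Upland→Oak→Hollow: 10+19+16+10+21+6+17 = 99
Hollow→Larch→Fern→Elm→Thorn→Oak→Upland→Hollow: 10+19+16+10+20+6+23 = 104
… (352 more)
Hollow→Fern→Oak→Upland→Larch→Elm→Thorn→Hollow: 9+8+6+15+3+10+3 = 54  ← best
The minimum is 54.
One optimal route: Hollow → Fern → Oak → Upland → Larch → Elm → Thorn → Hollow (or its reverse).

54 min — the shortest possible round trip.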